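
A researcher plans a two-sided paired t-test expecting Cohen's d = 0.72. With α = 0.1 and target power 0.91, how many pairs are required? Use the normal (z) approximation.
n = 18 pairs

Sample size formula (paired t-test, normal approximation):
n = ((z_{α/2} + z_β) / d)²

z_{α/2} = 1.645 (for α = 0.1, two-sided)
z_β = 1.341 (for power = 0.91)
d = 0.72

n = ((1.645 + 1.341) / 0.72)²
n = (4.147)²
n ≈ 17.20
Round up to the next whole number: n = 18 pairs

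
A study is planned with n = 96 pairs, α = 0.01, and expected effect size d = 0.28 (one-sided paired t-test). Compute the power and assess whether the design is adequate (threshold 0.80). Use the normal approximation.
Power ≈ 0.66; the study is underpowered (power < 0.80)

Power calculation (paired t-test, normal approximation):
z_β = d · √n - z_α
z_β = 0.28 · √96 - 2.326
z_β = 0.28 · 9.798 - 2.326
z_β = 0.417

Power = Φ(z_β) = Φ(0.417) ≈ 0.662

Effect size d = 0.28 is small by Cohen's convention (0.2/0.5/0.8).

Threshold: power ≥ 0.80 is conventionally adequate.
Power ≈ 0.66 → the study is underpowered (power < 0.80).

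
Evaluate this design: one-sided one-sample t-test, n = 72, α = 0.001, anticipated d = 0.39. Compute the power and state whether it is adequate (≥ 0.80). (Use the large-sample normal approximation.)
Power ≈ 0.59; the study is underpowered (power < 0.80)

Power calculation (one-sample t-test, normal approximation):
z_β = d · √n - z_α
z_β = 0.39 · √72 - 3.090
z_β = 0.39 · 8.485 - 3.090
z_β = 0.219

Power = Φ(z_β) = Φ(0.219) ≈ 0.587

Effect size d = 0.39 is small by Cohen's convention (0.2/0.5/0.8).

Threshold: power ≥ 0.80 is conventionally adequate.
Power ≈ 0.59 → the study is underpowered (power < 0.80).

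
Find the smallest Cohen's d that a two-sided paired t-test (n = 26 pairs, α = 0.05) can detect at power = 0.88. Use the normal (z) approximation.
d ≈ 0.61

Minimum detectable effect (paired t-test, normal approximation):
d = (z_{α/2} + z_β) / √n
d = (1.960 + 1.175) / √26
d = 3.135 / 5.099
d ≈ 0.61

By Cohen's convention (0.2 small / 0.5 medium / 0.8 large): medium effect.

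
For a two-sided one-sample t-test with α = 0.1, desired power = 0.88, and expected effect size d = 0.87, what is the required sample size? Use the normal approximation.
n = 11

Sample size formula (one-sample t-test, normal approximation):
n = ((z_{α/2} + z_β) / d)²

z_{α/2} = 1.645 (for α = 0.1, two-sided)
z_β = 1.175 (for power = 0.88)
d = 0.87

n = ((1.645 + 1.175) / 0.87)²
n = (3.241)²
n ≈ 10.50
Round up to the next whole number: n = 11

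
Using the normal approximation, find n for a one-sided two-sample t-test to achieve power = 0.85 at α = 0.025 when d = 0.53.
n = 64 per group

Sample size formula (two-sample t-test, normal approximation):
n = 2 · ((z_α + z_β) / d)²

z_α = 1.960 (for α = 0.025, one-sided)
z_β = 1.036 (for power = 0.85)
d = 0.53

n = 2 · ((1.960 + 1.036) / 0.53)²
n = 2 · (5.653)²
n ≈ 63.91
Round up to the next whole number: n = 64 per group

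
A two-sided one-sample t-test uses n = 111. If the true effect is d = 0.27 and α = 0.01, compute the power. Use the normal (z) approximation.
Power ≈ 0.61

Power calculation (one-sample t-test, normal approximation):
z_β = d · √n - z_{α/2}
z_β = 0.27 · √111 - 2.576
z_β = 0.27 · 10.536 - 2.576
z_β = 0.269

Power = Φ(z_β) = Φ(0.269) ≈ 0.606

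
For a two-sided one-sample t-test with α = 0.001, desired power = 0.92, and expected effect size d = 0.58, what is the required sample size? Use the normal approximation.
n = 66

Sample size formula (one-sample t-test, normal approximation):
n = ((z_{α/2} + z_β) / d)²

z_{α/2} = 3.291 (for α = 0.001, two-sided)
z_β = 1.405 (for power = 0.92)
d = 0.58

n = ((3.291 + 1.405) / 0.58)²
n = (8.097)²
n ≈ 65.56
Round up to the next whole number: n = 66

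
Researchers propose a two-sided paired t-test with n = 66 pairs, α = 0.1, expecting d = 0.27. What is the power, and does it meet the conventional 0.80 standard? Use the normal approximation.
Power ≈ 0.71; the study is underpowered (power < 0.80)

Power calculation (paired t-test, normal approximation):
z_β = d · √n - z_{α/2}
z_β = 0.27 · √66 - 1.645
z_β = 0.27 · 8.124 - 1.645
z_β = 0.549

Power = Φ(z_β) = Φ(0.549) ≈ 0.708

Effect size d = 0.27 is small by Cohen's convention (0.2/0.5/0.8).

Threshold: power ≥ 0.80 is conventionally adequate.
Power ≈ 0.71 → the study is underpowered (power < 0.80).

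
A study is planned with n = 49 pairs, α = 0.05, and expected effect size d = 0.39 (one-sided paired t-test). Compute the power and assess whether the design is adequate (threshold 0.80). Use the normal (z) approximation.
Power ≈ 0.86; the study is adequately powered (power ≥ 0.80)

Power calculation (paired t-test, normal approximation):
z_β = d · √n - z_α
z_β = 0.39 · √49 - 1.645
z_β = 0.39 · 7.000 - 1.645
z_β = 1.085

Power = Φ(z_β) = Φ(1.085) ≈ 0.861

Effect size d = 0.39 is small by Cohen's convention (0.2/0.5/0.8).

Threshold: power ≥ 0.80 is conventionally adequate.
Power ≈ 0.86 → the study is adequately powered (power ≥ 0.80).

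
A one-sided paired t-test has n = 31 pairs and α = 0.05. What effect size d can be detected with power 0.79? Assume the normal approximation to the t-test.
d ≈ 0.44

Minimum detectable effect (paired t-test, normal approximation):
d = (z_α + z_β) / √n
d = (1.645 + 0.806) / √31
d = 2.451 / 5.568
d ≈ 0.44

By Cohen's convention (0.2 small / 0.5 medium / 0.8 large): small effect.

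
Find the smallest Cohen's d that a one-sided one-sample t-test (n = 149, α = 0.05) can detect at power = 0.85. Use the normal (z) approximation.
d ≈ 0.22

Minimum detectable effect (one-sample t-test, normal approximation):
d = (z_α + z_β) / √n
d = (1.645 + 1.036) / √149
d = 2.681 / 12.207
d ≈ 0.22

By Cohen's convention (0.2 small / 0.5 medium / 0.8 large): small effect.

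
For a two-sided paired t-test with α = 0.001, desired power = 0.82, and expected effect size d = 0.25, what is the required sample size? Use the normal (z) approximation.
n = 284 pairs

Sample size formula (paired t-test, normal approximation):
n = ((z_{α/2} + z_β) / d)²

z_{α/2} = 3.291 (for α = 0.001, two-sided)
z_β = 0.915 (for power = 0.82)
d = 0.25

n = ((3.291 + 0.915) / 0.25)²
n = (16.824)²
n ≈ 283.05
Round up to the next whole number: n = 284 pairs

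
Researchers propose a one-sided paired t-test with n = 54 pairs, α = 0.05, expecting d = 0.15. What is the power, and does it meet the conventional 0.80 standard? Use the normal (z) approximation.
Power ≈ 0.29; the study is underpowered (power < 0.80)

Power calculation (paired t-test, normal approximation):
z_β = d · √n - z_α
z_β = 0.15 · √54 - 1.645
z_β = 0.15 · 7.348 - 1.645
z_β = -0.543

Power = Φ(z_β) = Φ(-0.543) ≈ 0.294

Effect size d = 0.15 is very small by Cohen's convention (0.2/0.5/0.8).

Threshold: power ≥ 0.80 is conventionally adequate.
Power ≈ 0.29 → the study is underpowered (power < 0.80).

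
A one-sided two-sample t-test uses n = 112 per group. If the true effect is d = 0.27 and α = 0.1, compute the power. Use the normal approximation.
Power ≈ 0.77

Power calculation (two-sample t-test, normal approximation):
z_β = d · √(n/2) - z_α
z_β = 0.27 · √(112/2) - 1.282
z_β = 0.27 · 7.483 - 1.282
z_β = 0.739

Power = Φ(z_β) = Φ(0.739) ≈ 0.770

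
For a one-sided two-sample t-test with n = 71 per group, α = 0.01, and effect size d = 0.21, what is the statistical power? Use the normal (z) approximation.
Power ≈ 0.14

Power calculation (two-sample t-test, normal approximation):
z_β = d · √(n/2) - z_α
z_β = 0.21 · √(71/2) - 2.326
z_β = 0.21 · 5.958 - 2.326
z_β = -1.075

Power = Φ(z_β) = Φ(-1.075) ≈ 0.141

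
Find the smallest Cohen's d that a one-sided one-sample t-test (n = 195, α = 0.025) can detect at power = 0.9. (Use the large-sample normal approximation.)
d ≈ 0.23

Minimum detectable effect (one-sample t-test, normal approximation):
d = (z_α + z_β) / √n
d = (1.960 + 1.282) / √195
d = 3.242 / 13.964
d ≈ 0.23

By Cohen's convention (0.2 small / 0.5 medium / 0.8 large): small effect.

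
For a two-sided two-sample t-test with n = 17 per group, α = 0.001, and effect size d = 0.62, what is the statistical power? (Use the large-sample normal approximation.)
Power ≈ 0.07

Power calculation (two-sample t-test, normal approximation):
z_β = d · √(n/2) - z_{α/2}
z_β = 0.62 · √(17/2) - 3.291
z_β = 0.62 · 2.915 - 3.291
z_β = -1.483

Power = Φ(z_β) = Φ(-1.483) ≈ 0.069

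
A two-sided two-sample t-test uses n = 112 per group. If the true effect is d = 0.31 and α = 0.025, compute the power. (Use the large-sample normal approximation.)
Power ≈ 0.53

Power calculation (two-sample t-test, normal approximation):
z_β = d · √(n/2) - z_{α/2}
z_β = 0.31 · √(112/2) - 2.241
z_β = 0.31 · 7.483 - 2.241
z_β = 0.078

Power = Φ(z_β) = Φ(0.078) ≈ 0.531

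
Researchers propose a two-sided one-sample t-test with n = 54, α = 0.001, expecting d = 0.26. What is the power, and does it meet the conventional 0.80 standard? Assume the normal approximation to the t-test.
Power ≈ 0.08; the study is underpowered (power < 0.80)

Power calculation (one-sample t-test, normal approximation):
z_β = d · √n - z_{α/2}
z_β = 0.26 · √54 - 3.291
z_β = 0.26 · 7.348 - 3.291
z_β = -1.380

Power = Φ(z_β) = Φ(-1.380) ≈ 0.084

Effect size d = 0.26 is small by Cohen's convention (0.2/0.5/0.8).

Threshold: power ≥ 0.80 is conventionally adequate.
Power ≈ 0.08 → the study is underpowered (power < 0.80).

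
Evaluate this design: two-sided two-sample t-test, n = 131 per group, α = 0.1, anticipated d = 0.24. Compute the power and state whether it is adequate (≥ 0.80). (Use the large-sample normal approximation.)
Power ≈ 0.62; the study is underpowered (power < 0.80)

Power calculation (two-sample t-test, normal approximation):
z_β = d · √(n/2) - z_{α/2}
z_β = 0.24 · √(131/2) - 1.645
z_β = 0.24 · 8.093 - 1.645
z_β = 0.298

Power = Φ(z_β) = Φ(0.298) ≈ 0.617

Effect size d = 0.24 is small by Cohen's convention (0.2/0.5/0.8).

Threshold: power ≥ 0.80 is conventionally adequate.
Power ≈ 0.62 → the study is underpowered (power < 0.80).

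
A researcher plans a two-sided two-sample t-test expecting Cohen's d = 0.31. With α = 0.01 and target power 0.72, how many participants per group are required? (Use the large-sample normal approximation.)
n = 208 per group

Sample size formula (two-sample t-test, normal approximation):
n = 2 · ((z_{α/2} + z_β) / d)²

z_{α/2} = 2.576 (for α = 0.01, two-sided)
z_β = 0.583 (for power = 0.72)
d = 0.31

n = 2 · ((2.576 + 0.583) / 0.31)²
n = 2 · (10.190)²
n ≈ 207.67
Round up to the next whole number: n = 208 per group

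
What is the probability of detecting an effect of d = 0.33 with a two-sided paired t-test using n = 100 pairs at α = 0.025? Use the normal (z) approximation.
Power ≈ 0.86

Power calculation (paired t-test, normal approximation):
z_β = d · √n - z_{α/2}
z_β = 0.33 · √100 - 2.241
z_β = 0.33 · 10.000 - 2.241
z_β = 1.059

Power = Φ(z_β) = Φ(1.059) ≈ 0.855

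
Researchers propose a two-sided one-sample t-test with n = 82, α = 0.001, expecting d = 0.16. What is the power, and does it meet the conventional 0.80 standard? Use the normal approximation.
Power ≈ 0.03; the study is underpowered (power < 0.80)

Power calculation (one-sample t-test, normal approximation):
z_β = d · √n - z_{α/2}
z_β = 0.16 · √82 - 3.291
z_β = 0.16 · 9.055 - 3.291
z_β = -1.842

Power = Φ(z_β) = Φ(-1.842) ≈ 0.033

Effect size d = 0.16 is very small by Cohen's convention (0.2/0.5/0.8).

Threshold: power ≥ 0.80 is conventionally adequate.
Power ≈ 0.03 → the study is underpowered (power < 0.80).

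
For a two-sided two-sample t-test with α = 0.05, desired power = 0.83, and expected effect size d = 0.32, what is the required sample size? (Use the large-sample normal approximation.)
n = 166 per group

Sample size formula (two-sample t-test, normal approximation):
n = 2 · ((z_{α/2} + z_β) / d)²

z_{α/2} = 1.960 (for α = 0.05, two-sided)
z_β = 0.954 (for power = 0.83)
d = 0.32

n = 2 · ((1.960 + 0.954) / 0.32)²
n = 2 · (9.106)²
n ≈ 165.84
Round up to the next whole number: n = 166 per group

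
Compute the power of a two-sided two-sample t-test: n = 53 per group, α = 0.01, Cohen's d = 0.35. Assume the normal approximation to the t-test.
Power ≈ 0.22

Power calculation (two-sample t-test, normal approximation):
z_β = d · √(n/2) - z_{α/2}
z_β = 0.35 · √(53/2) - 2.576
z_β = 0.35 · 5.148 - 2.576
z_β = -0.774

Power = Φ(z_β) = Φ(-0.774) ≈ 0.219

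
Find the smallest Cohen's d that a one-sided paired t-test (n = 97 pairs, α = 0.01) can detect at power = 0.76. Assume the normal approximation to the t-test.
d ≈ 0.31

Minimum detectable effect (paired t-test, normal approximation):
d = (z_α + z_β) / √n
d = (2.326 + 0.706) / √97
d = 3.033 / 9.849
d ≈ 0.31

By Cohen's convention (0.2 small / 0.5 medium / 0.8 large): small effect.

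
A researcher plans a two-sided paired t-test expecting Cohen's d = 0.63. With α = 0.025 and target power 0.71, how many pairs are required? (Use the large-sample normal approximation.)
n = 20 pairs

Sample size formula (paired t-test, normal approximation):
n = ((z_{α/2} + z_β) / d)²

z_{α/2} = 2.241 (for α = 0.025, two-sided)
z_β = 0.553 (for power = 0.71)
d = 0.63

n = ((2.241 + 0.553) / 0.63)²
n = (4.435)²
n ≈ 19.67
Round up to the next whole number: n = 20 pairs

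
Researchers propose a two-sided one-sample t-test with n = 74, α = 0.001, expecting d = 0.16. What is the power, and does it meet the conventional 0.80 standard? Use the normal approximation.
Power ≈ 0.03; the study is underpowered (power < 0.80)

Power calculation (one-sample t-test, normal approximation):
z_β = d · √n - z_{α/2}
z_β = 0.16 · √74 - 3.291
z_β = 0.16 · 8.602 - 3.291
z_β = -1.914

Power = Φ(z_β) = Φ(-1.914) ≈ 0.028

Effect size d = 0.16 is very small by Cohen's convention (0.2/0.5/0.8).

Threshold: power ≥ 0.80 is conventionally adequate.
Power ≈ 0.03 → the study is underpowered (power < 0.80).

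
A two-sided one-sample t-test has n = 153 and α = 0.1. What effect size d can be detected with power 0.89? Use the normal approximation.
d ≈ 0.23

Minimum detectable effect (one-sample t-test, normal approximation):
d = (z_{α/2} + z_β) / √n
d = (1.645 + 1.227) / √153
d = 2.871 / 12.369
d ≈ 0.23

By Cohen's convention (0.2 small / 0.5 medium / 0.8 large): small effect.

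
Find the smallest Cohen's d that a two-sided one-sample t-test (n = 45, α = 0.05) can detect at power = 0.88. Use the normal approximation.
d ≈ 0.47

Minimum detectable effect (one-sample t-test, normal approximation):
d = (z_{α/2} + z_β) / √n
d = (1.960 + 1.175) / √45
d = 3.135 / 6.708
d ≈ 0.47

By Cohen's convention (0.2 small / 0.5 medium / 0.8 large): small effect.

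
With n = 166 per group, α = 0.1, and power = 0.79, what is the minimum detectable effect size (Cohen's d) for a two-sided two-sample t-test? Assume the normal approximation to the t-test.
d ≈ 0.27

Minimum detectable effect (two-sample t-test, normal approximation):
d = (z_{α/2} + z_β) / √(n/2)
d = (1.645 + 0.806) / √(166/2)
d = 2.451 / 9.110
d ≈ 0.27

By Cohen's convention (0.2 small / 0.5 medium / 0.8 large): small effect.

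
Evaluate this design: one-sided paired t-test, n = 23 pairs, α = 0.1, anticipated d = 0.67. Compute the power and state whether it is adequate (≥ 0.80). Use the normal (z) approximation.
Power ≈ 0.97; the study is adequately powered (power ≥ 0.80)

Power calculation (paired t-test, normal approximation):
z_β = d · √n - z_α
z_β = 0.67 · √23 - 1.282
z_β = 0.67 · 4.796 - 1.282
z_β = 1.932

Power = Φ(z_β) = Φ(1.932) ≈ 0.973

Effect size d = 0.67 is medium by Cohen's convention (0.2/0.5/0.8).

Threshold: power ≥ 0.80 is conventionally adequate.
Power ≈ 0.97 → the study is adequately powered (power ≥ 0.80).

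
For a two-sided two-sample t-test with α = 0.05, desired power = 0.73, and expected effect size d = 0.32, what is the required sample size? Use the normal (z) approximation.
n = 130 per group

Sample size formula (two-sample t-test, normal approximation):
n = 2 · ((z_{α/2} + z_β) / d)²

z_{α/2} = 1.960 (for α = 0.05, two-sided)
z_β = 0.613 (for power = 0.73)
d = 0.32

n = 2 · ((1.960 + 0.613) / 0.32)²
n = 2 · (8.041)²
n ≈ 129.32
Round up to the next whole number: n = 130 per group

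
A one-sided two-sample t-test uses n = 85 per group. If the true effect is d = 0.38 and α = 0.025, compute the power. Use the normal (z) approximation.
Power ≈ 0.70

Power calculation (two-sample t-test, normal approximation):
z_β = d · √(n/2) - z_α
z_β = 0.38 · √(85/2) - 1.960
z_β = 0.38 · 6.519 - 1.960
z_β = 0.517

Power = Φ(z_β) = Φ(0.517) ≈ 0.698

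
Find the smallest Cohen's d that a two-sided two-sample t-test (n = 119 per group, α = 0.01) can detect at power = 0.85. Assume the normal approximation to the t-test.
d ≈ 0.47

Minimum detectable effect (two-sample t-test, normal approximation):
d = (z_{α/2} + z_β) / √(n/2)
d = (2.576 + 1.036) / √(119/2)
d = 3.612 / 7.714
d ≈ 0.47

By Cohen's convention (0.2 small / 0.5 medium / 0.8 large): small effect.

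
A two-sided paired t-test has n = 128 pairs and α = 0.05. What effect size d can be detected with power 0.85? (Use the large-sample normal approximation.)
d ≈ 0.26

Minimum detectable effect (paired t-test, normal approximation):
d = (z_{α/2} + z_β) / √n
d = (1.960 + 1.036) / √128
d = 2.996 / 11.314
d ≈ 0.26

By Cohen's convention (0.2 small / 0.5 medium / 0.8 large): small effect.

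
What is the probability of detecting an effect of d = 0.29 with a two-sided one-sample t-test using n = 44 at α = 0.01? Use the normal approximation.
Power ≈ 0.26

Power calculation (one-sample t-test, normal approximation):
z_β = d · √n - z_{α/2}
z_β = 0.29 · √44 - 2.576
z_β = 0.29 · 6.633 - 2.576
z_β = -0.652

Power = Φ(z_β) = Φ(-0.652) ≈ 0.257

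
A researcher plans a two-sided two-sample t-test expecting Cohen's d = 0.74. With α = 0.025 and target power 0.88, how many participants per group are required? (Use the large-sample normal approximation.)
n = 43 per group

Sample size formula (two-sample t-test, normal approximation):
n = 2 · ((z_{α/2} + z_β) / d)²

z_{α/2} = 2.241 (for α = 0.025, two-sided)
z_β = 1.175 (for power = 0.88)
d = 0.74

n = 2 · ((2.241 + 1.175) / 0.74)²
n = 2 · (4.616)²
n ≈ 42.61
Round up to the next whole number: n = 43 per group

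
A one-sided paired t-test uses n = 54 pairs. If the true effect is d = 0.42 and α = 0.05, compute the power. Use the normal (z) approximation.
Power ≈ 0.93

Power calculation (paired t-test, normal approximation):
z_β = d · √n - z_α
z_β = 0.42 · √54 - 1.645
z_β = 0.42 · 7.348 - 1.645
z_β = 1.442

Power = Φ(z_β) = Φ(1.442) ≈ 0.925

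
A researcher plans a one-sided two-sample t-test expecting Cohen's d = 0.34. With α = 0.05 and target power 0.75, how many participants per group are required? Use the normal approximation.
n = 94 per group

Sample size formula (two-sample t-test, normal approximation):
n = 2 · ((z_α + z_β) / d)²

z_α = 1.645 (for α = 0.05, one-sided)
z_β = 0.674 (for power = 0.75)
d = 0.34

n = 2 · ((1.645 + 0.674) / 0.34)²
n = 2 · (6.821)²
n ≈ 93.05
Round up to the next whole number: n = 94 per group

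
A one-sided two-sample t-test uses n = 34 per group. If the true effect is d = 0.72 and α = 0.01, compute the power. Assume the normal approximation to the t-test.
Power ≈ 0.74

Power calculation (two-sample t-test, normal approximation):
z_β = d · √(n/2) - z_α
z_β = 0.72 · √(34/2) - 2.326
z_β = 0.72 · 4.123 - 2.326
z_β = 0.642

Power = Φ(z_β) = Φ(0.642) ≈ 0.740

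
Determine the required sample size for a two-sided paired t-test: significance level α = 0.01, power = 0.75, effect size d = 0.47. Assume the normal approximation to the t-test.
n = 48 pairs

Sample size formula (paired t-test, normal approximation):
n = ((z_{α/2} + z_β) / d)²

z_{α/2} = 2.576 (for α = 0.01, two-sided)
z_β = 0.674 (for power = 0.75)
d = 0.47

n = ((2.576 + 0.674) / 0.47)²
n = (6.915)²
n ≈ 47.82
Round up to the next whole number: n = 48 pairs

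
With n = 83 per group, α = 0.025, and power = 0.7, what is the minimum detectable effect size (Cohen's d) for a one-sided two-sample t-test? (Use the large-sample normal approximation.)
d ≈ 0.39

Minimum detectable effect (two-sample t-test, normal approximation):
d = (z_α + z_β) / √(n/2)
d = (1.960 + 0.524) / √(83/2)
d = 2.484 / 6.442
d ≈ 0.39

By Cohen's convention (0.2 small / 0.5 medium / 0.8 large): small effect.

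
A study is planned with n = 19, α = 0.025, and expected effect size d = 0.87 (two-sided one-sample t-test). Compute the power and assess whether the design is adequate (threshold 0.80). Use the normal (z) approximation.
Power ≈ 0.94; the study is adequately powered (power ≥ 0.80)

Power calculation (one-sample t-test, normal approximation):
z_β = d · √n - z_{α/2}
z_β = 0.87 · √19 - 2.241
z_β = 0.87 · 4.359 - 2.241
z_β = 1.551

Power = Φ(z_β) = Φ(1.551) ≈ 0.940

Effect size d = 0.87 is large by Cohen's convention (0.2/0.5/0.8).

Threshold: power ≥ 0.80 is conventionally adequate.
Power ≈ 0.94 → the study is adequately powered (power ≥ 0.80).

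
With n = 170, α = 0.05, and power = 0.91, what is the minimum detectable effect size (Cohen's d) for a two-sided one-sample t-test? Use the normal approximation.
d ≈ 0.25

Minimum detectable effect (one-sample t-test, normal approximation):
d = (z_{α/2} + z_β) / √n
d = (1.960 + 1.341) / √170
d = 3.301 / 13.038
d ≈ 0.25

By Cohen's convention (0.2 small / 0.5 medium / 0.8 large): small effect.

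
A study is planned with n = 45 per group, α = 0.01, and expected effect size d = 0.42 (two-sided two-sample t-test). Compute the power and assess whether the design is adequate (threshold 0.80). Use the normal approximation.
Power ≈ 0.28; the study is underpowered (power < 0.80)

Power calculation (two-sample t-test, normal approximation):
z_β = d · √(n/2) - z_{α/2}
z_β = 0.42 · √(45/2) - 2.576
z_β = 0.42 · 4.743 - 2.576
z_β = -0.584

Power = Φ(z_β) = Φ(-0.584) ≈ 0.280

Effect size d = 0.42 is small by Cohen's convention (0.2/0.5/0.8).

Threshold: power ≥ 0.80 is conventionally adequate.
Power ≈ 0.28 → the study is underpowered (power < 0.80).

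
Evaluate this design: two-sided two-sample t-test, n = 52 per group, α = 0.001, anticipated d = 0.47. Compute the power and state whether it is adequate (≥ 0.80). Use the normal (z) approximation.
Power ≈ 0.19; the study is underpowered (power < 0.80)

Power calculation (two-sample t-test, normal approximation):
z_β = d · √(n/2) - z_{α/2}
z_β = 0.47 · √(52/2) - 3.291
z_β = 0.47 · 5.099 - 3.291
z_β = -0.894

Power = Φ(z_β) = Φ(-0.894) ≈ 0.186

Effect size d = 0.47 is small by Cohen's convention (0.2/0.5/0.8).

Threshold: power ≥ 0.80 is conventionally adequate.
Power ≈ 0.19 → the study is underpowered (power < 0.80).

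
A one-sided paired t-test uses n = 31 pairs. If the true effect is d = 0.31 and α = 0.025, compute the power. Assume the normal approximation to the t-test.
Power ≈ 0.41

Power calculation (paired t-test, normal approximation):
z_β = d · √n - z_α
z_β = 0.31 · √31 - 1.960
z_β = 0.31 · 5.568 - 1.960
z_β = -0.234

Power = Φ(z_β) = Φ(-0.234) ≈ 0.408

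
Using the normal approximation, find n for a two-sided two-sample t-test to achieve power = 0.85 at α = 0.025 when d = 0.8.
n = 34 per group

Sample size formula (two-sample t-test, normal approximation):
n = 2 · ((z_{α/2} + z_β) / d)²

z_{α/2} = 2.241 (for α = 0.025, two-sided)
z_β = 1.036 (for power = 0.85)
d = 0.8

n = 2 · ((2.241 + 1.036) / 0.8)²
n = 2 · (4.096)²
n ≈ 33.55
Round up to the next whole number: n = 34 per group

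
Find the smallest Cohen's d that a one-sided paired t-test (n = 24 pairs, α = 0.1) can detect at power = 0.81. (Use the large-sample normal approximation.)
d ≈ 0.44

Minimum detectable effect (paired t-test, normal approximation):
d = (z_α + z_β) / √n
d = (1.282 + 0.878) / √24
d = 2.159 / 4.899
d ≈ 0.44

By Cohen's convention (0.2 small / 0.5 medium / 0.8 large): small effect.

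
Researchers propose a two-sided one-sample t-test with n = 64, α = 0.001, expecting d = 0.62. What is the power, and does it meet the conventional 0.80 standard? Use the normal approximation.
Power ≈ 0.95; the study is adequately powered (power ≥ 0.80)

Power calculation (one-sample t-test, normal approximation):
z_β = d · √n - z_{α/2}
z_β = 0.62 · √64 - 3.291
z_β = 0.62 · 8.000 - 3.291
z_β = 1.669

Power = Φ(z_β) = Φ(1.669) ≈ 0.952

Effect size d = 0.62 is medium by Cohen's convention (0.2/0.5/0.8).

Threshold: power ≥ 0.80 is conventionally adequate.
Power ≈ 0.95 → the study is adequately powered (power ≥ 0.80).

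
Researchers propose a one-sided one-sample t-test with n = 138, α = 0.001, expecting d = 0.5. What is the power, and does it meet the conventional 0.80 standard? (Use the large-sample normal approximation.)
Power ≈ 1.00; the study is adequately powered (power ≥ 0.80)

Power calculation (one-sample t-test, normal approximation):
z_β = d · √n - z_α
z_β = 0.5 · √138 - 3.090
z_β = 0.5 · 11.747 - 3.090
z_β = 2.783

Power = Φ(z_β) = Φ(2.783) ≈ 0.997

Effect size d = 0.5 is medium by Cohen's convention (0.2/0.5/0.8).

Threshold: power ≥ 0.80 is conventionally adequate.
Power ≈ 1.00 → the study is adequately powered (power ≥ 0.80).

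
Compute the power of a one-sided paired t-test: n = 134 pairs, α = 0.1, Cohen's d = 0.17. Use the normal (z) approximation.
Power ≈ 0.75

Power calculation (paired t-test, normal approximation):
z_β = d · √n - z_α
z_β = 0.17 · √134 - 1.282
z_β = 0.17 · 11.576 - 1.282
z_β = 0.686

Power = Φ(z_β) = Φ(0.686) ≈ 0.754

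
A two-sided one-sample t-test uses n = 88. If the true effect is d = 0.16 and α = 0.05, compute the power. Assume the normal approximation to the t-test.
Power ≈ 0.32

Power calculation (one-sample t-test, normal approximation):
z_β = d · √n - z_{α/2}
z_β = 0.16 · √88 - 1.960
z_β = 0.16 · 9.381 - 1.960
z_β = -0.459

Power = Φ(z_β) = Φ(-0.459) ≈ 0.323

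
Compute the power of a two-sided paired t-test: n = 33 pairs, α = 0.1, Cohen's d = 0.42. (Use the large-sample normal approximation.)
Power ≈ 0.78

Power calculation (paired t-test, normal approximation):
z_β = d · √n - z_{α/2}
z_β = 0.42 · √33 - 1.645
z_β = 0.42 · 5.745 - 1.645
z_β = 0.768

Power = Φ(z_β) = Φ(0.768) ≈ 0.779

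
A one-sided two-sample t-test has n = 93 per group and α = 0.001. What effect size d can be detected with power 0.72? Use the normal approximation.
d ≈ 0.54

Minimum detectable effect (two-sample t-test, normal approximation):
d = (z_α + z_β) / √(n/2)
d = (3.090 + 0.583) / √(93/2)
d = 3.673 / 6.819
d ≈ 0.54

By Cohen's convention (0.2 small / 0.5 medium / 0.8 large): medium effect.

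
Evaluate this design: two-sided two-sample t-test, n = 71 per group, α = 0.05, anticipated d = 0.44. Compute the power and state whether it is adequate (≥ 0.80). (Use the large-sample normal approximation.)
Power ≈ 0.75; the study is underpowered (power < 0.80)

Power calculation (two-sample t-test, normal approximation):
z_β = d · √(n/2) - z_{α/2}
z_β = 0.44 · √(71/2) - 1.960
z_β = 0.44 · 5.958 - 1.960
z_β = 0.662

Power = Φ(z_β) = Φ(0.662) ≈ 0.746

Effect size d = 0.44 is small by Cohen's convention (0.2/0.5/0.8).

Threshold: power ≥ 0.80 is conventionally adequate.
Power ≈ 0.75 → the study is underpowered (power < 0.80).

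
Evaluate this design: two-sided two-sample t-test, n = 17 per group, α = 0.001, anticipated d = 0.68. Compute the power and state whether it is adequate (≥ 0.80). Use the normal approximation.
Power ≈ 0.10; the study is underpowered (power < 0.80)

Power calculation (two-sample t-test, normal approximation):
z_β = d · √(n/2) - z_{α/2}
z_β = 0.68 · √(17/2) - 3.291
z_β = 0.68 · 2.915 - 3.291
z_β = -1.308

Power = Φ(z_β) = Φ(-1.308) ≈ 0.095

Effect size d = 0.68 is medium by Cohen's convention (0.2/0.5/0.8).

Threshold: power ≥ 0.80 is conventionally adequate.
Power ≈ 0.10 → the study is underpowered (power < 0.80).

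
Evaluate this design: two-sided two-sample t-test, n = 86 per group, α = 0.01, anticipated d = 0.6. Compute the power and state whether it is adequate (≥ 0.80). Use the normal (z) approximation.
Power ≈ 0.91; the study is adequately powered (power ≥ 0.80)

Power calculation (two-sample t-test, normal approximation):
z_β = d · √(n/2) - z_{α/2}
z_β = 0.6 · √(86/2) - 2.576
z_β = 0.6 · 6.557 - 2.576
z_β = 1.359

Power = Φ(z_β) = Φ(1.359) ≈ 0.913

Effect size d = 0.6 is medium by Cohen's convention (0.2/0.5/0.8).

Threshold: power ≥ 0.80 is conventionally adequate.
Power ≈ 0.91 → the study is adequately powered (power ≥ 0.80).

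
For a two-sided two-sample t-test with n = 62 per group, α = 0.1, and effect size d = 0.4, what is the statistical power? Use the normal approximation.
Power ≈ 0.72

Power calculation (two-sample t-test, normal approximation):
z_β = d · √(n/2) - z_{α/2}
z_β = 0.4 · √(62/2) - 1.645
z_β = 0.4 · 5.568 - 1.645
z_β = 0.582

Power = Φ(z_β) = Φ(0.582) ≈ 0.720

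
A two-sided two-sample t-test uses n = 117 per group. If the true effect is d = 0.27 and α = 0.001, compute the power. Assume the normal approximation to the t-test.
Power ≈ 0.11

Power calculation (two-sample t-test, normal approximation):
z_β = d · √(n/2) - z_{α/2}
z_β = 0.27 · √(117/2) - 3.291
z_β = 0.27 · 7.649 - 3.291
z_β = -1.225

Power = Φ(z_β) = Φ(-1.225) ≈ 0.110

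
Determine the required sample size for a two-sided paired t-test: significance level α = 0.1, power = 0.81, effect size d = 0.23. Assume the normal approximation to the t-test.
n = 121 pairs

Sample size formula (paired t-test, normal approximation):
n = ((z_{α/2} + z_β) / d)²

z_{α/2} = 1.645 (for α = 0.1, two-sided)
z_β = 0.878 (for power = 0.81)
d = 0.23

n = ((1.645 + 0.878) / 0.23)²
n = (10.970)²
n ≈ 120.34
Round up to the next whole number: n = 121 pairs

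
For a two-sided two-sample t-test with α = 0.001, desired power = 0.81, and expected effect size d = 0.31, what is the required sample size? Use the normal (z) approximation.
n = 362 per group

Sample size formula (two-sample t-test, normal approximation):
n = 2 · ((z_{α/2} + z_β) / d)²

z_{α/2} = 3.291 (for α = 0.001, two-sided)
z_β = 0.878 (for power = 0.81)
d = 0.31

n = 2 · ((3.291 + 0.878) / 0.31)²
n = 2 · (13.448)²
n ≈ 361.70
Round up to the next whole number: n = 362 per group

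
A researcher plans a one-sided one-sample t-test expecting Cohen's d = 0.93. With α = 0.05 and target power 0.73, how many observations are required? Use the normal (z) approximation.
n = 6

Sample size formula (one-sample t-test, normal approximation):
n = ((z_α + z_β) / d)²

z_α = 1.645 (for α = 0.05, one-sided)
z_β = 0.613 (for power = 0.73)
d = 0.93

n = ((1.645 + 0.613) / 0.93)²
n = (2.428)²
n ≈ 5.90
Round up to the next whole number: n = 6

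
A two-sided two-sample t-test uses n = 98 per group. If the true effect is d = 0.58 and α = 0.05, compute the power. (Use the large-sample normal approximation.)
Power ≈ 0.98

Power calculation (two-sample t-test, normal approximation):
z_β = d · √(n/2) - z_{α/2}
z_β = 0.58 · √(98/2) - 1.960
z_β = 0.58 · 7.000 - 1.960
z_β = 2.100

Power = Φ(z_β) = Φ(2.100) ≈ 0.982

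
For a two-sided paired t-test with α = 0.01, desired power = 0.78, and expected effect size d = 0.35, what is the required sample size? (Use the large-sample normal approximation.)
n = 92 pairs

Sample size formula (paired t-test, normal approximation):
n = ((z_{α/2} + z_β) / d)²

z_{α/2} = 2.576 (for α = 0.01, two-sided)
z_β = 0.772 (for power = 0.78)
d = 0.35

n = ((2.576 + 0.772) / 0.35)²
n = (9.566)²
n ≈ 91.51
Round up to the next whole number: n = 92 pairs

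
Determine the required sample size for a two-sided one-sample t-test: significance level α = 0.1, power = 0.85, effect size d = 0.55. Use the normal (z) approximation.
n = 24

Sample size formula (one-sample t-test, normal approximation):
n = ((z_{α/2} + z_β) / d)²

z_{α/2} = 1.645 (for α = 0.1, two-sided)
z_β = 1.036 (for power = 0.85)
d = 0.55

n = ((1.645 + 1.036) / 0.55)²
n = (4.875)²
n ≈ 23.77
Round up to the next whole number: n = 24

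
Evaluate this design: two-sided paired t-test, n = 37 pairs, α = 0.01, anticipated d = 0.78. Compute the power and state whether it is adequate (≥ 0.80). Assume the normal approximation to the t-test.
Power ≈ 0.98; the study is adequately powered (power ≥ 0.80)

Power calculation (paired t-test, normal approximation):
z_β = d · √n - z_{α/2}
z_β = 0.78 · √37 - 2.576
z_β = 0.78 · 6.083 - 2.576
z_β = 2.169

Power = Φ(z_β) = Φ(2.169) ≈ 0.985

Effect size d = 0.78 is medium by Cohen's convention (0.2/0.5/0.8).

Threshold: power ≥ 0.80 is conventionally adequate.
Power ≈ 0.98 → the study is adequately powered (power ≥ 0.80).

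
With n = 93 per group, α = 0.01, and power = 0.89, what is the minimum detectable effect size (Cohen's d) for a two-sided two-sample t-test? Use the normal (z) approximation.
d ≈ 0.56

Minimum detectable effect (two-sample t-test, normal approximation):
d = (z_{α/2} + z_β) / √(n/2)
d = (2.576 + 1.227) / √(93/2)
d = 3.802 / 6.819
d ≈ 0.56

By Cohen's convention (0.2 small / 0.5 medium / 0.8 large): medium effect.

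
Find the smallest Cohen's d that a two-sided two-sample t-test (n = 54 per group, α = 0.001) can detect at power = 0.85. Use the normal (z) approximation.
d ≈ 0.83

Minimum detectable effect (two-sample t-test, normal approximation):
d = (z_{α/2} + z_β) / √(n/2)
d = (3.291 + 1.036) / √(54/2)
d = 4.327 / 5.196
d ≈ 0.83

By Cohen's convention (0.2 small / 0.5 medium / 0.8 large): large effect.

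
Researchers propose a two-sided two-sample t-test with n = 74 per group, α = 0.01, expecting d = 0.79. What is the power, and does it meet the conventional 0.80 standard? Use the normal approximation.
Power ≈ 0.99; the study is adequately powered (power ≥ 0.80)

Power calculation (two-sample t-test, normal approximation):
z_β = d · √(n/2) - z_{α/2}
z_β = 0.79 · √(74/2) - 2.576
z_β = 0.79 · 6.083 - 2.576
z_β = 2.230

Power = Φ(z_β) = Φ(2.230) ≈ 0.987

Effect size d = 0.79 is medium by Cohen's convention (0.2/0.5/0.8).

Threshold: power ≥ 0.80 is conventionally adequate.
Power ≈ 0.99 → the study is adequately powered (power ≥ 0.80).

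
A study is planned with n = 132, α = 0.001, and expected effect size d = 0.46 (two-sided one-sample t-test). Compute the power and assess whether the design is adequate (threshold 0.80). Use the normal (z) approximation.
Power ≈ 0.98; the study is adequately powered (power ≥ 0.80)

Power calculation (one-sample t-test, normal approximation):
z_β = d · √n - z_{α/2}
z_β = 0.46 · √132 - 3.291
z_β = 0.46 · 11.489 - 3.291
z_β = 1.994

Power = Φ(z_β) = Φ(1.994) ≈ 0.977

Effect size d = 0.46 is small by Cohen's convention (0.2/0.5/0.8).

Threshold: power ≥ 0.80 is conventionally adequate.
Power ≈ 0.98 → the study is adequately powered (power ≥ 0.80).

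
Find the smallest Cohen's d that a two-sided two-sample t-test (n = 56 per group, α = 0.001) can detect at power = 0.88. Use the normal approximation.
d ≈ 0.84

Minimum detectable effect (two-sample t-test, normal approximation):
d = (z_{α/2} + z_β) / √(n/2)
d = (3.291 + 1.175) / √(56/2)
d = 4.466 / 5.292
d ≈ 0.84

By Cohen's convention (0.2 small / 0.5 medium / 0.8 large): large effect.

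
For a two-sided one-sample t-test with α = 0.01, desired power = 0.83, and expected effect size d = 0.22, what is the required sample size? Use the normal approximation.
n = 258

Sample size formula (one-sample t-test, normal approximation):
n = ((z_{α/2} + z_β) / d)²

z_{α/2} = 2.576 (for α = 0.01, two-sided)
z_β = 0.954 (for power = 0.83)
d = 0.22

n = ((2.576 + 0.954) / 0.22)²
n = (16.045)²
n ≈ 257.44
Round up to the next whole number: n = 258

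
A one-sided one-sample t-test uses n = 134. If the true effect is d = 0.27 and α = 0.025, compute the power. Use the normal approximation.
Power ≈ 0.88

Power calculation (one-sample t-test, normal approximation):
z_β = d · √n - z_α
z_β = 0.27 · √134 - 1.960
z_β = 0.27 · 11.576 - 1.960
z_β = 1.166

Power = Φ(z_β) = Φ(1.166) ≈ 0.878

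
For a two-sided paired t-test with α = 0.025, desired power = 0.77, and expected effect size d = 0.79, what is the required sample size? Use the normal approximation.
n = 15 pairs

Sample size formula (paired t-test, normal approximation):
n = ((z_{α/2} + z_β) / d)²

z_{α/2} = 2.241 (for α = 0.025, two-sided)
z_β = 0.739 (for power = 0.77)
d = 0.79

n = ((2.241 + 0.739) / 0.79)²
n = (3.772)²
n ≈ 14.23
Round up to the next whole number: n = 15 pairs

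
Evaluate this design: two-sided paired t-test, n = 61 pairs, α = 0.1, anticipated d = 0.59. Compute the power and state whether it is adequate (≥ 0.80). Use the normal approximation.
Power ≈ 1.00; the study is adequately powered (power ≥ 0.80)

Power calculation (paired t-test, normal approximation):
z_β = d · √n - z_{α/2}
z_β = 0.59 · √61 - 1.645
z_β = 0.59 · 7.810 - 1.645
z_β = 2.963

Power = Φ(z_β) = Φ(2.963) ≈ 0.998

Effect size d = 0.59 is medium by Cohen's convention (0.2/0.5/0.8).

Threshold: power ≥ 0.80 is conventionally adequate.
Power ≈ 1.00 → the study is adequately powered (power ≥ 0.80).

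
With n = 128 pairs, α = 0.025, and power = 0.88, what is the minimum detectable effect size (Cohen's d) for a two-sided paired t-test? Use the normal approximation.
d ≈ 0.30

Minimum detectable effect (paired t-test, normal approximation):
d = (z_{α/2} + z_β) / √n
d = (2.241 + 1.175) / √128
d = 3.416 / 11.314
d ≈ 0.30

By Cohen's convention (0.2 small / 0.5 medium / 0.8 large): small effect.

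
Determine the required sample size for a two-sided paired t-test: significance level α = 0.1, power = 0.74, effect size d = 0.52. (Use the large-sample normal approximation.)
n = 20 pairs

Sample size formula (paired t-test, normal approximation):
n = ((z_{α/2} + z_β) / d)²

z_{α/2} = 1.645 (for α = 0.1, two-sided)
z_β = 0.643 (for power = 0.74)
d = 0.52

n = ((1.645 + 0.643) / 0.52)²
n = (4.400)²
n ≈ 19.36
Round up to the next whole number: n = 20 pairs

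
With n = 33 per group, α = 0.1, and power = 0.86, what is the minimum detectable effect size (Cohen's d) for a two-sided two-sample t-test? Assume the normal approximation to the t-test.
d ≈ 0.67

Minimum detectable effect (two-sample t-test, normal approximation):
d = (z_{α/2} + z_β) / √(n/2)
d = (1.645 + 1.080) / √(33/2)
d = 2.725 / 4.062
d ≈ 0.67

By Cohen's convention (0.2 small / 0.5 medium / 0.8 large): medium effect.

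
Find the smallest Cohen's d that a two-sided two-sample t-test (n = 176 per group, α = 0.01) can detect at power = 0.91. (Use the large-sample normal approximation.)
d ≈ 0.42

Minimum detectable effect (two-sample t-test, normal approximation):
d = (z_{α/2} + z_β) / √(n/2)
d = (2.576 + 1.341) / √(176/2)
d = 3.917 / 9.381
d ≈ 0.42

By Cohen's convention (0.2 small / 0.5 medium / 0.8 large): small effect.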